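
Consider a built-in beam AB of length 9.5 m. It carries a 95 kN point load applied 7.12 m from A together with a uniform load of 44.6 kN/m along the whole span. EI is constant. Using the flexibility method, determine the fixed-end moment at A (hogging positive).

Take the two fixed-end moments M_A, M_B as redundants; the released structure is the simple span AB.
On the primary (simply-supported) span, the end slopes from the loading are:
  at A: point load 95 at a = 7.12: Pab(L + b)/(6LEI) = 335.5/EI
  at B: point load 95 at a = 7.12: Pab(L + a)/(6LEI) = 469.4/EI
  at A: UDL 44.6: wL³/(24EI) = 1593/EI
  at B: UDL 44.6: wL³/(24EI) = 1593/EI
  θ_A0 = 1929/EI,  θ_B0 = 2063/EI
Flexibility coefficients: a unit moment at one end gives L/(3EI) there and L/(6EI) at the far end, so f₁₁ = f₂₂ = 3.167/EI and f₁₂ = f₂₁ = 1.583/EI.
Compatibility — zero rotation at each built-in end:
  3.167 M_A + 1.583 M_B = 1929
  1.583 M_A + 3.167 M_B = 2063
Solving the pair gives M_A = 377.9 kN·m and M_B = 462.4 kN·m (hogging).

M_A = 377.9 kN·m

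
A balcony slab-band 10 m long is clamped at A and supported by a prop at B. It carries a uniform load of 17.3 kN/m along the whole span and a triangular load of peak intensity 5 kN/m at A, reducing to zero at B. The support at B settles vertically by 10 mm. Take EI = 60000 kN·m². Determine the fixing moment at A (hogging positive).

M_A = 267.6 kN·m

Remove the prop at B; the released (primary) structure is a cantilever built in at A.
Downward deflection at the released point B due to the loads:
  UDL 17.3: wL⁴/(8EI) = 21625/EI
  triangular load, peak 5 at the fixed end: w₀L⁴/(30EI) = 1667/EI
  δ_0 = 23292/EI
Tip deflection under a unit load at B: L³/(3EI) = 333.3/EI.
With EI = 60000 kN·m²: δ_0 = 0.38819 m and δ_{BB} = 0.005556 m/kN.
Compatibility — the beam at B must follow the support down by 0.01 m: δ_0 − R_B·δ_{BB} = 0.01, so R_B = (0.38819 − 0.01)/0.005556 = 68.08 kN.
Moment equilibrium about A: M_A = Σ(load moments about A) − R_B·L = 948.3 − 68.08×10 = 267.6 kN·m.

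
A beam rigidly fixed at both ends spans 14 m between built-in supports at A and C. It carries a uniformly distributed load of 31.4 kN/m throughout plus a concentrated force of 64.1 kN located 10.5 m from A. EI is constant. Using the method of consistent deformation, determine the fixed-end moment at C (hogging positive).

Take the two fixed-end moments M_A, M_C as redundants; the released structure is the simple span AC.
On the primary (simply-supported) span, the end slopes from the loading are:
  at A: UDL 31.4: wL³/(24EI) = 3590/EI
  at C: UDL 31.4: wL³/(24EI) = 3590/EI
  at A: point load 64.1 at a = 10.5: Pab(L + b)/(6LEI) = 490.8/EI
  at C: point load 64.1 at a = 10.5: Pab(L + a)/(6LEI) = 687.1/EI
  θ_A0 = 4081/EI,  θ_C0 = 4277/EI
Flexibility coefficients: a unit moment at one end gives L/(3EI) there and L/(6EI) at the far end, so f₁₁ = f₂₂ = 4.667/EI and f₁₂ = f₂₁ = 2.333/EI.
Compatibility — zero rotation at each built-in end:
  4.667 M_A + 2.333 M_C = 4081
  2.333 M_A + 4.667 M_C = 4277
Solving the pair gives M_A = 554.9 kN·m and M_C = 639.1 kN·m (hogging).

M_C = 639.1 kN·m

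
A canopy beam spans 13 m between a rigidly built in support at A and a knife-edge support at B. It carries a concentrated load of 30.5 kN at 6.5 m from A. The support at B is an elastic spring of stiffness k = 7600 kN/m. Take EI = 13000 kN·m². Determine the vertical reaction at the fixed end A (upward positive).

R_A = 20.99 kN

Release the roller at B. Primary structure: cantilever fixed at A.
Deflection at B on the released cantilever, summing each load's contribution:
  point load 30.5 at a = 6.5: Pa²(3L − a)/(6EI) = 6980/EI
Tip deflection under a unit load at B: L³/(3EI) = 732.3/EI.
With EI = 13000 kN·m²: δ_0 = 0.53693 m and δ_{BB} = 0.056333 m/kN.
Compatibility — the spring shortens by R_B/k under the reaction it provides: δ_0 − R_B·δ_{BB} = R_B/k. With 1/k = 0.000132 m/kN, R_B = δ_0 / (δ_{BB} + 1/k) = 0.53693 / (0.056333 + 0.000132) = 9.509 kN.
Vertical equilibrium: R_A = ΣP − R_B = 30.5 − 9.509 = 20.99 kN.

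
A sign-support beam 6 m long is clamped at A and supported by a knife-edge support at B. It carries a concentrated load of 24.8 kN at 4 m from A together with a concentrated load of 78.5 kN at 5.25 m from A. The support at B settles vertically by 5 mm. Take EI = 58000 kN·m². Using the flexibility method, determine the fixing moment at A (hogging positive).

M_A = 75.19 kN·m

Remove the prop at B; the released (primary) structure is a cantilever built in at A.
Downward deflection at the released point B due to the loads:
  point load 24.8 at a = 4: Pa²(3L − a)/(6EI) = 925.9/EI
  point load 78.5 at a = 5.25: Pa²(3L − a)/(6EI) = 4598/EI
  δ_0 = 5524/EI
Tip deflection under a unit load at B: L³/(3EI) = 72/EI.
With EI = 58000 kN·m²: δ_0 = 0.095235 m and δ_{BB} = 0.001241 m/kN.
Compatibility — the beam at B must follow the support down by 0.005 m: δ_0 − R_B·δ_{BB} = 0.005, so R_B = (0.095235 − 0.005)/0.001241 = 72.69 kN.
Moment equilibrium about A: M_A = Σ(load moments about A) − R_B·L = 511.3 − 72.69×6 = 75.19 kN·m.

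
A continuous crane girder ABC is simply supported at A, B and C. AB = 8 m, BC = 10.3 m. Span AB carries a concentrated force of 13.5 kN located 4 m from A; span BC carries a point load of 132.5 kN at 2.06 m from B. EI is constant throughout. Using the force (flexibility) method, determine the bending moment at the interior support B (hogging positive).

M_B = 119.5 kN·m

Take M_B as the redundant. Released structure: two simple spans AB and BC with a hinge at B.
Discontinuity in slope at B on the released structure — sum the simple-span end rotations:
  span AB: point load 13.5 at a = 4: Pab(L + a)/(6LEI) = 54/EI
  span BC: point load 132.5 at a = 2.06: Pab(L + b)/(6LEI) = 674.7/EI
  relative rotation θ_0 = (54 + 674.7)/EI = 728.7/EI
A unit hogging moment at B produces rotation L₁/(3EI) + L₂/(3EI) = 6.1/EI.
Slope continuity at B: θ_0 = M_B·6.1/EI, so M_B = 728.7/6.1 = 119.5 kN·m (hogging).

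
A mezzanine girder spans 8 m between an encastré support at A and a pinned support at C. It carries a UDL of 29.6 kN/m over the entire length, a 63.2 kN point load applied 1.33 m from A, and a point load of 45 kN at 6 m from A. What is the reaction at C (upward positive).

R_C = 119.8 kN

Choose R_C as the redundant. The primary structure is the cantilever fixed at A.
Primary-structure tip deflection at C by superposition:
  UDL 29.6: wL⁴/(8EI) = 15155/EI
  point load 63.2 at a = 1.33: Pa²(3L − a)/(6EI) = 422.4/EI
  point load 45 at a = 6: Pa²(3L − a)/(6EI) = 4860/EI
  δ_0 = 20438/EI
Flexibility coefficient — unit upward force at C: δ_{CC} = L³/(3EI) = 170.7/EI.
Compatibility at C: δ_0 − R_C·δ_{CC} = 0, so R_C = 20438/170.7 = 119.8 kN.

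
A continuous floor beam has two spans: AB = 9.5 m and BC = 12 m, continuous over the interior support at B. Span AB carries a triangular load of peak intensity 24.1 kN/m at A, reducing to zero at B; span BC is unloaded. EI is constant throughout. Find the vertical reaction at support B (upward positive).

Insert a hinge at B; M_B is the redundant, and each span becomes simply supported.
End slopes at the hinge B, treating each span as simply supported:
  span AB: triangular load, peak 24.1: 7w₀L³/(360EI) = 401.8/EI
  relative rotation θ_0 = (401.8 + 0)/EI = 401.8/EI
A unit hogging moment at B produces rotation L₁/(3EI) + L₂/(3EI) = 7.167/EI.
Slope continuity at B: θ_0 = M_B·7.167/EI, so M_B = 401.8/7.167 = 56.06 kN·m (hogging).
Span AB, ΣM about A with M_B applied at B: R_B^{AB}·9.5 = 362.5 + 56.06, so R_B^{AB} = 44.06 kN and R_A = 114.5 − 44.06 = 70.42 kN.
Span BC, ΣM about C: R_B^{BC}·12 = 0 + 56.06, so R_B^{BC} = 4.672 kN and R_C = 0 − 4.672 = -4.672 kN.
R_B = 44.06 + 4.672 = 48.73 kN.

R_B = 48.73 kN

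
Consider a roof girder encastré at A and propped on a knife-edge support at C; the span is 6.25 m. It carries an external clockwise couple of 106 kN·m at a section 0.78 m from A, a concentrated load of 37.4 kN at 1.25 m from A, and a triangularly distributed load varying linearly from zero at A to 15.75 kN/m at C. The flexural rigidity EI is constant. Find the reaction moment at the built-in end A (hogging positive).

Remove the prop at C; the released (primary) structure is a cantilever built in at A.
Primary-structure tip deflection at C by superposition:
  clockwise couple 106 at a = 0.78: M₀a(2L − a)/(2EI) = 484.5/EI
  point load 37.4 at a = 1.25: Pa²(3L − a)/(6EI) = 170.4/EI
  triangular load, peak 15.75 at the free end: 11w₀L⁴/(120EI) = 2203/EI
  δ_0 = 2858/EI
Flexibility coefficient — unit upward force at C: δ_{CC} = L³/(3EI) = 81.38/EI.
Compatibility at C: δ_0 − R_C·δ_{CC} = 0, so R_C = 2858/81.38 = 35.12 kN.
Moment equilibrium about A: M_A = Σ(load moments about A) − R_C·L = 357.8 − 35.12×6.25 = 138.3 kN·m.

M_A = 138.3 kN·m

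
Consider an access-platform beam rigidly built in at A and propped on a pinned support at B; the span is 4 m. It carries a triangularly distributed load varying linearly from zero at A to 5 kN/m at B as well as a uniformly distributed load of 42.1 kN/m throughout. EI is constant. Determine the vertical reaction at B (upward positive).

R_B = 68.65 kN

Release the roller at B. Primary structure: cantilever fixed at A.
Primary-structure tip deflection at B by superposition:
  triangular load, peak 5 at the free end: 11w₀L⁴/(120EI) = 117.3/EI
  UDL 42.1: wL⁴/(8EI) = 1347/EI
  δ_0 = 1465/EI
Tip deflection under a unit load at B: L³/(3EI) = 21.33/EI.
The prop prevents deflection at B: R_B = δ_0/δ_{BB} = 1465/21.33 = 68.65 kN.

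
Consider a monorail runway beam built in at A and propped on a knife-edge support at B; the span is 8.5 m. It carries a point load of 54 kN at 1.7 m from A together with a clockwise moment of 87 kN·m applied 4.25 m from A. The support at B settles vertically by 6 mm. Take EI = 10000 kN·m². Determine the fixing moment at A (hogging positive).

Remove the prop at B; the released (primary) structure is a cantilever built in at A.
Downward deflection at the released point B due to the loads:
  point load 54 at a = 1.7: Pa²(3L − a)/(6EI) = 619/EI
  clockwise couple 87 at a = 4.25: M₀a(2L − a)/(2EI) = 2357/EI
  δ_0 = 2976/EI
Flexibility coefficient — unit upward force at B: δ_{BB} = L³/(3EI) = 204.7/EI.
With EI = 10000 kN·m²: δ_0 = 0.29762 m and δ_{BB} = 0.020471 m/kN.
Compatibility — the beam at B must follow the support down by 0.006 m: δ_0 − R_B·δ_{BB} = 0.006, so R_B = (0.29762 − 0.006)/0.020471 = 14.25 kN.
Moment equilibrium about A: M_A = Σ(load moments about A) − R_B·L = 178.8 − 14.25×8.5 = 57.71 kN·m.

M_A = 57.71 kN·m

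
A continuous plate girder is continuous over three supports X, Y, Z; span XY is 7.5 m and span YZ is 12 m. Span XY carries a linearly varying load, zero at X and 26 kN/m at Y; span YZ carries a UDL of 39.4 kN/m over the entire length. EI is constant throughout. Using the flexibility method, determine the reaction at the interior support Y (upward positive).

Insert a hinge at Y; M_Y is the redundant, and each span becomes simply supported.
Rotations at Y on the released spans (each span's end-slope, ×1/EI):
  span XY: triangular load, peak 26: w₀L³/(45EI) = 243.8/EI
  span YZ: UDL 39.4: wL³/(24EI) = 2837/EI
  relative rotation θ_0 = (243.8 + 2837)/EI = 3081/EI
A unit hogging moment at Y produces rotation L₁/(3EI) + L₂/(3EI) = 6.5/EI.
Compatibility: M_Y·(L₁+L₂)/(3EI) = θ_0, giving M_Y = 473.9 kN·m (hogging).
Span XY, ΣM about X with M_Y applied at Y: R_Y^{XY}·7.5 = 487.5 + 473.9, so R_Y^{XY} = 128.2 kN and R_X = 97.5 − 128.2 = -30.69 kN.
Span YZ, ΣM about Z: R_Y^{YZ}·12 = 2837 + 473.9, so R_Y^{YZ} = 275.9 kN and R_Z = 472.8 − 275.9 = 196.9 kN.
R_Y = 128.2 + 275.9 = 404.1 kN.

R_Y = 404.1 kN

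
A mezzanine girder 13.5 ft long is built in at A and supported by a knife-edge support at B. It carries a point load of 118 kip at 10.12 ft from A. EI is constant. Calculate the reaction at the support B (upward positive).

Take the reaction at B as the redundant and release it; the primary structure is a cantilever fixed at A.
Deflection at B on the released cantilever, summing each load's contribution:
  point load 118 at a = 10.12: Pa²(3L − a)/(6EI) = 61190/EI
Flexibility coefficient — unit upward force at B: δ_{BB} = L³/(3EI) = 820.1/EI.
Compatibility at B: δ_0 − R_B·δ_{BB} = 0, so R_B = 61190/820.1 = 74.61 kip.

R_B = 74.61 kip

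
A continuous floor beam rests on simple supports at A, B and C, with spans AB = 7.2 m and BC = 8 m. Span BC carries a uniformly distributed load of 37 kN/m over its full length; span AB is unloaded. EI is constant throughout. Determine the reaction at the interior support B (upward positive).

R_B = 189.1 kN

Release continuity at B by inserting a hinge; the redundant is the internal moment M_B. The primary structure is two simply-supported spans AB and BC.
End slopes at the hinge B, treating each span as simply supported:
  span BC: UDL 37: wL³/(24EI) = 789.3/EI
  relative rotation θ_0 = (0 + 789.3)/EI = 789.3/EI
A unit hogging moment at B produces rotation L₁/(3EI) + L₂/(3EI) = 5.067/EI.
Compatibility: M_B·(L₁+L₂)/(3EI) = θ_0, giving M_B = 155.8 kN·m (hogging).
Span AB, ΣM about A with M_B applied at B: R_B^{AB}·7.2 = 0 + 155.8, so R_B^{AB} = 21.64 kN and R_A = 0 − 21.64 = -21.64 kN.
Span BC, ΣM about C: R_B^{BC}·8 = 1184 + 155.8, so R_B^{BC} = 167.5 kN and R_C = 296 − 167.5 = 128.5 kN.
R_B = 21.64 + 167.5 = 189.1 kN.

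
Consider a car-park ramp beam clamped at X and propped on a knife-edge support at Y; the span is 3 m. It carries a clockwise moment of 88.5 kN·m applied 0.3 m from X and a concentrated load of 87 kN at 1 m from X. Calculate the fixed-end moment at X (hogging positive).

Remove the prop at Y; the released (primary) structure is a cantilever built in at X.
Deflection at Y on the released cantilever, summing each load's contribution:
  clockwise couple 88.5 at a = 0.3: M₀a(2L − a)/(2EI) = 75.67/EI
  point load 87 at a = 1: Pa²(3L − a)/(6EI) = 116/EI
  δ_0 = 191.7/EI
Flexibility coefficient — unit upward force at Y: δ_{YY} = L³/(3EI) = 9/EI.
Compatibility at Y: δ_0 − R_Y·δ_{YY} = 0, so R_Y = 191.7/9 = 21.3 kN.
Moment equilibrium about X: M_X = Σ(load moments about X) − R_Y·L = 175.5 − 21.3×3 = 111.6 kN·m.

M_X = 111.6 kN·m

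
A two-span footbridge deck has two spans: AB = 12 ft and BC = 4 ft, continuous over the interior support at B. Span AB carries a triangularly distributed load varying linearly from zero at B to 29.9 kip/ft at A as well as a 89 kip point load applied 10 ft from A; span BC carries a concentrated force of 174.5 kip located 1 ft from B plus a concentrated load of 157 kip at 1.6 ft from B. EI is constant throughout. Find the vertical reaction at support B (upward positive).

Release continuity at B by inserting a hinge; the redundant is the internal moment M_B. The primary structure is two simply-supported spans AB and BC.
Discontinuity in slope at B on the released structure — sum the simple-span end rotations:
  span AB: triangular load, peak 29.9: 7w₀L³/(360EI) = 1005/EI
  span AB: point load 89 at a = 10: Pab(L + a)/(6LEI) = 543.9/EI
  span BC: point load 174.5 at a = 1: Pab(L + b)/(6LEI) = 152.7/EI
  span BC: point load 157 at a = 1.6: Pab(L + b)/(6LEI) = 160.8/EI
  relative rotation θ_0 = (1549 + 313.5)/EI = 1862/EI
A unit hogging moment at B produces rotation L₁/(3EI) + L₂/(3EI) = 5.333/EI.
Slope continuity at B: θ_0 = M_B·5.333/EI, so M_B = 1862/5.333 = 349.1 kip·ft (hogging).
Span AB, ΣM about A with M_B applied at B: R_B^{AB}·12 = 1608 + 349.1, so R_B^{AB} = 163.1 kip and R_A = 268.4 − 163.1 = 105.3 kip.
Span BC, ΣM about C: R_B^{BC}·4 = 900.3 + 349.1, so R_B^{BC} = 312.4 kip and R_C = 331.5 − 312.4 = 19.14 kip.
R_B = 163.1 + 312.4 = 475.4 kip.

R_B = 475.4 kip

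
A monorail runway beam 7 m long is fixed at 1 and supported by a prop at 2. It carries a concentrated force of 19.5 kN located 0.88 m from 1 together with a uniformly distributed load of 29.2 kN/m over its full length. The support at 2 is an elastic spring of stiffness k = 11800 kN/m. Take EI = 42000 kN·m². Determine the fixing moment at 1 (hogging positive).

Take the reaction at 2 as the redundant and release it; the primary structure is a cantilever fixed at 1.
Primary-structure tip deflection at 2 by superposition:
  point load 19.5 at a = 0.88: Pa²(3L − a)/(6EI) = 50.64/EI
  UDL 29.2: wL⁴/(8EI) = 8764/EI
  δ_0 = 8814/EI
Tip deflection under a unit load at 2: L³/(3EI) = 114.3/EI.
With EI = 42000 kN·m²: δ_0 = 0.20986 m and δ_{22} = 0.002722 m/kN.
Compatibility — the spring shortens by R_2/k under the reaction it provides: δ_0 − R_2·δ_{22} = R_2/k. With 1/k = 0.000085 m/kN, R_2 = δ_0 / (δ_{22} + 1/k) = 0.20986 / (0.002722 + 0.000085) = 74.77 kN.
Moment equilibrium about 1: M_1 = Σ(load moments about 1) − R_2·L = 732.6 − 74.77×7 = 209.2 kN·m.

M_1 = 209.2 kN·m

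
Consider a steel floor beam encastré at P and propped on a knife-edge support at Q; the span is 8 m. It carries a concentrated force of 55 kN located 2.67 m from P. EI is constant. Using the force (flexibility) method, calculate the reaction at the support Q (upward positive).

R_Q = 8.167 kN

Remove the prop at Q; the released (primary) structure is a cantilever built in at P.
Downward deflection at the released point Q due to the loads:
  point load 55 at a = 2.67: Pa²(3L − a)/(6EI) = 1394/EI
Flexibility coefficient — unit upward force at Q: δ_{QQ} = L³/(3EI) = 170.7/EI.
The prop prevents deflection at Q: R_Q = δ_0/δ_{QQ} = 1394/170.7 = 8.167 kN.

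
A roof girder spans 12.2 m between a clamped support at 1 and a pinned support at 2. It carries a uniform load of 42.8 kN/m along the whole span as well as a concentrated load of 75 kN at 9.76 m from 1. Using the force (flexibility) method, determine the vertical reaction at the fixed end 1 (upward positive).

R_1 = 348.6 kN

Remove the prop at 2; the released (primary) structure is a cantilever built in at 1.
Free-end deflection of the primary structure under the applied loading (downward +):
  UDL 42.8: wL⁴/(8EI) = 118520/EI
  point load 75 at a = 9.76: Pa²(3L − a)/(6EI) = 31959/EI
  δ_0 = 150479/EI
Flexibility coefficient — unit upward force at 2: δ_{22} = L³/(3EI) = 605.3/EI.
Compatibility at 2: δ_0 − R_2·δ_{22} = 0, so R_2 = 150479/605.3 = 248.6 kN.
Vertical equilibrium: R_1 = ΣP − R_2 = 597.2 − 248.6 = 348.6 kN.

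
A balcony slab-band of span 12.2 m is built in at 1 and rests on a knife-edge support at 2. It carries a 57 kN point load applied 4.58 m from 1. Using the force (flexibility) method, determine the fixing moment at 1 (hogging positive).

Release the roller at 2. Primary structure: cantilever fixed at 1.
Free-end deflection of the primary structure under the applied loading (downward +):
  point load 57 at a = 4.58: Pa²(3L − a)/(6EI) = 6381/EI
Tip deflection under a unit load at 2: L³/(3EI) = 605.3/EI.
The prop prevents deflection at 2: R_2 = δ_0/δ_{22} = 6381/605.3 = 10.54 kN.
Moment equilibrium about 1: M_1 = Σ(load moments about 1) − R_2·L = 261.1 − 10.54×12.2 = 132.4 kN·m.

M_1 = 132.4 kN·m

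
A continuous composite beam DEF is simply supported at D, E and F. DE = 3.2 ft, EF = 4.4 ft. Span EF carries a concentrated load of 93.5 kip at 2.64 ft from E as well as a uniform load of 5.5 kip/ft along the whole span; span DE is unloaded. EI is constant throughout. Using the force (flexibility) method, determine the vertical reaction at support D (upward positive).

R_D = -14.91 kip

Take M_E as the redundant. Released structure: two simple spans DE and EF with a hinge at E.
End slopes at the hinge E, treating each span as simply supported:
  span EF: point load 93.5 at a = 2.64: Pab(L + b)/(6LEI) = 101.4/EI
  span EF: UDL 5.5: wL³/(24EI) = 19.52/EI
  relative rotation θ_0 = (0 + 120.9)/EI = 120.9/EI
A unit hogging moment at E produces rotation L₁/(3EI) + L₂/(3EI) = 2.533/EI.
Slope continuity at E: θ_0 = M_E·2.533/EI, so M_E = 120.9/2.533 = 47.72 kip·ft (hogging).
Span DE, ΣM about D with M_E applied at E: R_E^{DE}·3.2 = 0 + 47.72, so R_E^{DE} = 14.91 kip and R_D = 0 − 14.91 = -14.91 kip.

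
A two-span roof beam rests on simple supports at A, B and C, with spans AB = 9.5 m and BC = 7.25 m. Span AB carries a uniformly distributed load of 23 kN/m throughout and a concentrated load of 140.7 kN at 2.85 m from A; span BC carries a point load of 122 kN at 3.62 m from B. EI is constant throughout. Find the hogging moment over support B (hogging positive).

Release continuity at B by inserting a hinge; the redundant is the internal moment M_B. The primary structure is two simply-supported spans AB and BC.
Rotations at B on the released spans (each span's end-slope, ×1/EI):
  span AB: UDL 23: wL³/(24EI) = 821.7/EI
  span AB: point load 140.7 at a = 2.85: Pab(L + a)/(6LEI) = 577.8/EI
  span BC: point load 122 at a = 3.62: Pab(L + b)/(6LEI) = 401/EI
  relative rotation θ_0 = (1399 + 401)/EI = 1800/EI
A unit hogging moment at B produces rotation L₁/(3EI) + L₂/(3EI) = 5.583/EI.
Compatibility: M_B·(L₁+L₂)/(3EI) = θ_0, giving M_B = 322.5 kN·m (hogging).

M_B = 322.5 kN·m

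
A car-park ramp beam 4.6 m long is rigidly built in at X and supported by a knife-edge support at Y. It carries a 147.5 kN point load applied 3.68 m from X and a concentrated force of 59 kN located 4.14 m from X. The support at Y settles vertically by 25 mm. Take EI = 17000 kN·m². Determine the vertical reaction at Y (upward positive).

Choose R_Y as the redundant. The primary structure is the cantilever fixed at X.
Primary-structure tip deflection at Y by superposition:
  point load 147.5 at a = 3.68: Pa²(3L − a)/(6EI) = 3369/EI
  point load 59 at a = 4.14: Pa²(3L − a)/(6EI) = 1628/EI
  δ_0 = 4997/EI
Flexibility coefficient — unit upward force at Y: δ_{YY} = L³/(3EI) = 32.45/EI.
With EI = 17000 kN·m²: δ_0 = 0.29395 m and δ_{YY} = 0.001909 m/kN.
Compatibility — the beam at Y must follow the support down by 0.025 m: δ_0 − R_Y·δ_{YY} = 0.025, so R_Y = (0.29395 − 0.025)/0.001909 = 140.9 kN.

R_Y = 140.9 kN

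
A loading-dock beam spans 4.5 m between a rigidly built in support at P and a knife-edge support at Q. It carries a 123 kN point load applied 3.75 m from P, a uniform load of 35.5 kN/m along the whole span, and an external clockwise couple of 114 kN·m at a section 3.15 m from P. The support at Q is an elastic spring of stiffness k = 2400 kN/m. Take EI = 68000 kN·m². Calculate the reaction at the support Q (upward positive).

Choose R_Q as the redundant. The primary structure is the cantilever fixed at P.
Downward deflection at the released point Q due to the loads:
  point load 123 at a = 3.75: Pa²(3L − a)/(6EI) = 2811/EI
  UDL 35.5: wL⁴/(8EI) = 1820/EI
  clockwise couple 114 at a = 3.15: M₀a(2L − a)/(2EI) = 1050/EI
  δ_0 = 5681/EI
Tip deflection under a unit load at Q: L³/(3EI) = 30.38/EI.
With EI = 68000 kN·m²: δ_0 = 0.083541 m and δ_{QQ} = 0.000447 m/kN.
Compatibility — the spring shortens by R_Q/k under the reaction it provides: δ_0 − R_Q·δ_{QQ} = R_Q/k. With 1/k = 0.000417 m/kN, R_Q = δ_0 / (δ_{QQ} + 1/k) = 0.083541 / (0.000447 + 0.000417) = 96.76 kN.

R_Q = 96.76 kN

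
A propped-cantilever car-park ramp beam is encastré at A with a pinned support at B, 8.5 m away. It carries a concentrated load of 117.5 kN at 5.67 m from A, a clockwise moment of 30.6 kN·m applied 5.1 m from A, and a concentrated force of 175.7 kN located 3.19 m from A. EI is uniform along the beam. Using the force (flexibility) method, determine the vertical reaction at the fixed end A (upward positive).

Remove the prop at B; the released (primary) structure is a cantilever built in at A.
Deflection at B on the released cantilever, summing each load's contribution:
  point load 117.5 at a = 5.67: Pa²(3L − a)/(6EI) = 12485/EI
  clockwise couple 30.6 at a = 5.1: M₀a(2L − a)/(2EI) = 928.6/EI
  point load 175.7 at a = 3.19: Pa²(3L − a)/(6EI) = 6648/EI
  δ_0 = 20061/EI
Flexibility coefficient — unit upward force at B: δ_{BB} = L³/(3EI) = 204.7/EI.
Compatibility at B: δ_0 − R_B·δ_{BB} = 0, so R_B = 20061/204.7 = 98 kN.
Vertical equilibrium: R_A = ΣP − R_B = 293.2 − 98 = 195.2 kN.

R_A = 195.2 kN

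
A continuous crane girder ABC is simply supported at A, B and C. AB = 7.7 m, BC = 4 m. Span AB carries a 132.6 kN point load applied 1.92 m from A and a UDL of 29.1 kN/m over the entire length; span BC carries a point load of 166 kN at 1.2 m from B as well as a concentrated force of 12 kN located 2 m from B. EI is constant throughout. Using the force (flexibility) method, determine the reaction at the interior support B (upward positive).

R_B = 367.6 kN

Insert a hinge at B; M_B is the redundant, and each span becomes simply supported.
End slopes at the hinge B, treating each span as simply supported:
  span AB: point load 132.6 at a = 1.92: Pab(L + a)/(6LEI) = 306.4/EI
  span AB: UDL 29.1: wL³/(24EI) = 553.5/EI
  span BC: point load 166 at a = 1.2: Pab(L + b)/(6LEI) = 158/EI
  span BC: point load 12 at a = 2: Pab(L + b)/(6LEI) = 12/EI
  relative rotation θ_0 = (860 + 170)/EI = 1030/EI
A unit hogging moment at B produces rotation L₁/(3EI) + L₂/(3EI) = 3.9/EI.
Slope continuity at B: θ_0 = M_B·3.9/EI, so M_B = 1030/3.9 = 264.1 kN·m (hogging).
Span AB, ΣM about A with M_B applied at B: R_B^{AB}·7.7 = 1117 + 264.1, so R_B^{AB} = 179.4 kN and R_A = 356.7 − 179.4 = 177.3 kN.
Span BC, ΣM about C: R_B^{BC}·4 = 488.8 + 264.1, so R_B^{BC} = 188.2 kN and R_C = 178 − 188.2 = -10.23 kN.
R_B = 179.4 + 188.2 = 367.6 kN.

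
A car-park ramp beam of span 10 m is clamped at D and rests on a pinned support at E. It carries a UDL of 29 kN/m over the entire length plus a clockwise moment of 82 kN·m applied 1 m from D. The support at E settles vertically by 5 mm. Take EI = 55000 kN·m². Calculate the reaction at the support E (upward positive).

R_E = 110.3 kN

Remove the prop at E; the released (primary) structure is a cantilever built in at D.
Deflection at E on the released cantilever, summing each load's contribution:
  UDL 29: wL⁴/(8EI) = 36250/EI
  clockwise couple 82 at a = 1: M₀a(2L − a)/(2EI) = 779/EI
  δ_0 = 37029/EI
Flexibility coefficient — unit upward force at E: δ_{EE} = L³/(3EI) = 333.3/EI.
With EI = 55000 kN·m²: δ_0 = 0.67325 m and δ_{EE} = 0.006061 m/kN.
Compatibility — the beam at E must follow the support down by 0.005 m: δ_0 − R_E·δ_{EE} = 0.005, so R_E = (0.67325 − 0.005)/0.006061 = 110.3 kN.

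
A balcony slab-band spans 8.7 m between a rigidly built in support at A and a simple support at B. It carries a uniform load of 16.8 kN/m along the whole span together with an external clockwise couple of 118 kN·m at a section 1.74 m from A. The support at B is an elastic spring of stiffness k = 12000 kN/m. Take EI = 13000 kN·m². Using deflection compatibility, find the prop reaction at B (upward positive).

Release the roller at B. Primary structure: cantilever fixed at A.
Free-end deflection of the primary structure under the applied loading (downward +):
  UDL 16.8: wL⁴/(8EI) = 12031/EI
  clockwise couple 118 at a = 1.74: M₀a(2L − a)/(2EI) = 1608/EI
  δ_0 = 13639/EI
Tip deflection under a unit load at B: L³/(3EI) = 219.5/EI.
With EI = 13000 kN·m²: δ_0 = 1.0491 m and δ_{BB} = 0.016885 m/kN.
Compatibility — the spring shortens by R_B/k under the reaction it provides: δ_0 − R_B·δ_{BB} = R_B/k. With 1/k = 0.000083 m/kN, R_B = δ_0 / (δ_{BB} + 1/k) = 1.0491 / (0.016885 + 0.000083) = 61.83 kN.

R_B = 61.83 kN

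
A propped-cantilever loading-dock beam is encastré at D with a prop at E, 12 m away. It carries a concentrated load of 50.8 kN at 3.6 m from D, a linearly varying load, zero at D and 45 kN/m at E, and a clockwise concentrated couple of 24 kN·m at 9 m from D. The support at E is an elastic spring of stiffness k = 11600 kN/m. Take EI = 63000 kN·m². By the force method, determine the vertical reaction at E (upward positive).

R_E = 156 kN

Choose R_E as the redundant. The primary structure is the cantilever fixed at D.
Primary-structure tip deflection at E by superposition:
  point load 50.8 at a = 3.6: Pa²(3L − a)/(6EI) = 3555/EI
  triangular load, peak 45 at the free end: 11w₀L⁴/(120EI) = 85536/EI
  clockwise couple 24 at a = 9: M₀a(2L − a)/(2EI) = 1620/EI
  δ_0 = 90711/EI
Flexibility coefficient — unit upward force at E: δ_{EE} = L³/(3EI) = 576/EI.
With EI = 63000 kN·m²: δ_0 = 1.4399 m and δ_{EE} = 0.009143 m/kN.
Compatibility — the spring shortens by R_E/k under the reaction it provides: δ_0 − R_E·δ_{EE} = R_E/k. With 1/k = 0.000086 m/kN, R_E = δ_0 / (δ_{EE} + 1/k) = 1.4399 / (0.009143 + 0.000086) = 156 kN.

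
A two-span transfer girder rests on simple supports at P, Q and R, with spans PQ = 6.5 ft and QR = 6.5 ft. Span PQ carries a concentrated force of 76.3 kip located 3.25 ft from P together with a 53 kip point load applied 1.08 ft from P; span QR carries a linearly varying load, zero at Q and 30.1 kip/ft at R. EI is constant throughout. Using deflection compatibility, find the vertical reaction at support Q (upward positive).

R_Q = 109.6 kip

Insert a hinge at Q; M_Q is the redundant, and each span becomes simply supported.
Discontinuity in slope at Q on the released structure — sum the simple-span end rotations:
  span PQ: point load 76.3 at a = 3.25: Pab(L + a)/(6LEI) = 201.5/EI
  span PQ: point load 53 at a = 1.08: Pab(L + a)/(6LEI) = 60.3/EI
  span QR: triangular load, peak 30.1: 7w₀L³/(360EI) = 160.7/EI
  relative rotation θ_0 = (261.8 + 160.7)/EI = 422.5/EI
A unit hogging moment at Q produces rotation L₁/(3EI) + L₂/(3EI) = 4.333/EI.
Compatibility: M_Q·(L₁+L₂)/(3EI) = θ_0, giving M_Q = 97.5 kip·ft (hogging).
Span PQ, ΣM about P with M_Q applied at Q: R_Q^{PQ}·6.5 = 305.2 + 97.5, so R_Q^{PQ} = 61.96 kip and R_P = 129.3 − 61.96 = 67.34 kip.
Span QR, ΣM about R: R_Q^{QR}·6.5 = 212 + 97.5, so R_Q^{QR} = 47.61 kip and R_R = 97.83 − 47.61 = 50.22 kip.
R_Q = 61.96 + 47.61 = 109.6 kip.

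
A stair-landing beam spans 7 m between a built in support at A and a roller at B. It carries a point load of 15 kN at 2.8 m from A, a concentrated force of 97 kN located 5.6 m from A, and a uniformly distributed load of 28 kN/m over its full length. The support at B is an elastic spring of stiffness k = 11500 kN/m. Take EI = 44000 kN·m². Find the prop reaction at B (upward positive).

R_B = 140.2 kN

Take the reaction at B as the redundant and release it; the primary structure is a cantilever fixed at A.
Primary-structure tip deflection at B by superposition:
  point load 15 at a = 2.8: Pa²(3L − a)/(6EI) = 356.7/EI
  point load 97 at a = 5.6: Pa²(3L − a)/(6EI) = 7808/EI
  UDL 28: wL⁴/(8EI) = 8404/EI
  δ_0 = 16568/EI
Flexibility coefficient — unit upward force at B: δ_{BB} = L³/(3EI) = 114.3/EI.
With EI = 44000 kN·m²: δ_0 = 0.37654 m and δ_{BB} = 0.002598 m/kN.
Compatibility — the spring shortens by R_B/k under the reaction it provides: δ_0 − R_B·δ_{BB} = R_B/k. With 1/k = 0.000087 m/kN, R_B = δ_0 / (δ_{BB} + 1/k) = 0.37654 / (0.002598 + 0.000087) = 140.2 kN.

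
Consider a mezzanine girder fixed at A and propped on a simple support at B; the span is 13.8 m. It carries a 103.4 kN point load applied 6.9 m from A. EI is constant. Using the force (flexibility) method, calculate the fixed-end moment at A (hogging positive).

Remove the prop at B; the released (primary) structure is a cantilever built in at A.
Deflection at B on the released cantilever, summing each load's contribution:
  point load 103.4 at a = 6.9: Pa²(3L − a)/(6EI) = 28307/EI
Tip deflection under a unit load at B: L³/(3EI) = 876/EI.
The prop prevents deflection at B: R_B = δ_0/δ_{BB} = 28307/876 = 32.31 kN.
Moment equilibrium about A: M_A = Σ(load moments about A) − R_B·L = 713.5 − 32.31×13.8 = 267.5 kN·m.

M_A = 267.5 kN·m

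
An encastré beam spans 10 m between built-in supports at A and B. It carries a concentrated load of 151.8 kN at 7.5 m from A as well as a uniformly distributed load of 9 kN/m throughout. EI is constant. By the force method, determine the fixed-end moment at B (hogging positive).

M_B = 288.5 kN·m

Release both end moments; the primary structure is a simply-supported span AB with redundants M_A and M_B.
Simple-span end rotations at A and B under the given loads:
  at A: point load 151.8 at a = 7.5: Pab(L + b)/(6LEI) = 593/EI
  at B: point load 151.8 at a = 7.5: Pab(L + a)/(6LEI) = 830.2/EI
  at A: UDL 9: wL³/(24EI) = 375/EI
  at B: UDL 9: wL³/(24EI) = 375/EI
  θ_A0 = 968/EI,  θ_B0 = 1205/EI
Flexibility coefficients: a unit moment at one end gives L/(3EI) there and L/(6EI) at the far end, so f₁₁ = f₂₂ = 3.333/EI and f₁₂ = f₂₁ = 1.667/EI.
Compatibility — zero rotation at each built-in end:
  3.333 M_A + 1.667 M_B = 968
  1.667 M_A + 3.333 M_B = 1205
Solving the pair gives M_A = 146.2 kN·m and M_B = 288.5 kN·m (hogging).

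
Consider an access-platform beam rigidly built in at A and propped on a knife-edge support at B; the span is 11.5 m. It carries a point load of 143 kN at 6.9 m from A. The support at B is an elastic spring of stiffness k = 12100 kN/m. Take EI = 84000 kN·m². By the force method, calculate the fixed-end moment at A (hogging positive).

M_A = 285.9 kN·m

Take the reaction at B as the redundant and release it; the primary structure is a cantilever fixed at A.
Free-end deflection of the primary structure under the applied loading (downward +):
  point load 143 at a = 6.9: Pa²(3L − a)/(6EI) = 31318/EI
Tip deflection under a unit load at B: L³/(3EI) = 507/EI.
With EI = 84000 kN·m²: δ_0 = 0.37283 m and δ_{BB} = 0.006035 m/kN.
Compatibility — the spring shortens by R_B/k under the reaction it provides: δ_0 − R_B·δ_{BB} = R_B/k. With 1/k = 0.000083 m/kN, R_B = δ_0 / (δ_{BB} + 1/k) = 0.37283 / (0.006035 + 0.000083) = 60.94 kN.
Moment equilibrium about A: M_A = Σ(load moments about A) − R_B·L = 986.7 − 60.94×11.5 = 285.9 kN·m.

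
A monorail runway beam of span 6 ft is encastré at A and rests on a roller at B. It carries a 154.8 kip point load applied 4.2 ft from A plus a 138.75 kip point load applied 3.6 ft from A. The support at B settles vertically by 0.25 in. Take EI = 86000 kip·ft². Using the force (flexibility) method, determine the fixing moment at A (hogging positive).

M_A = 415.9 kip·ft

Remove the prop at B; the released (primary) structure is a cantilever built in at A.
Primary-structure tip deflection at B by superposition:
  point load 154.8 at a = 4.2: Pa²(3L − a)/(6EI) = 6281/EI
  point load 138.75 at a = 3.6: Pa²(3L − a)/(6EI) = 4316/EI
  δ_0 = 10596/EI
Tip deflection under a unit load at B: L³/(3EI) = 72/EI.
With EI = 86000 kip·ft²: δ_0 = 0.12321 ft and δ_{BB} = 0.000837 ft/kip.
Compatibility — the beam at B must follow the support down by 0.02083 ft: δ_0 − R_B·δ_{BB} = 0.02083, so R_B = (0.12321 − 0.02083)/0.000837 = 122.3 kip.
Moment equilibrium about A: M_A = Σ(load moments about A) − R_B·L = 1150 − 122.3×6 = 415.9 kip·ft.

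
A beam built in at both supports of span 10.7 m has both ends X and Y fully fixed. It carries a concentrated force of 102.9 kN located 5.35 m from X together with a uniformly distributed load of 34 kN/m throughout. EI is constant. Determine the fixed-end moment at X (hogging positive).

M_X = 462 kN·m

Release both end moments; the primary structure is a simply-supported span XY with redundants M_X and M_Y.
On the primary (simply-supported) span, the end slopes from the loading are:
  at X: point load 102.9 at a = 5.35: Pab(L + b)/(6LEI) = 736.3/EI
  at Y: point load 102.9 at a = 5.35: Pab(L + a)/(6LEI) = 736.3/EI
  at X: UDL 34: wL³/(24EI) = 1735/EI
  at Y: UDL 34: wL³/(24EI) = 1735/EI
  θ_X0 = 2472/EI,  θ_Y0 = 2472/EI
Flexibility coefficients: a unit moment at one end gives L/(3EI) there and L/(6EI) at the far end, so f₁₁ = f₂₂ = 3.567/EI and f₁₂ = f₂₁ = 1.783/EI.
Compatibility — zero rotation at each built-in end:
  3.567 M_X + 1.783 M_Y = 2472
  1.783 M_X + 3.567 M_Y = 2472
Solving the pair gives M_X = 462 kN·m and M_Y = 462 kN·m (hogging).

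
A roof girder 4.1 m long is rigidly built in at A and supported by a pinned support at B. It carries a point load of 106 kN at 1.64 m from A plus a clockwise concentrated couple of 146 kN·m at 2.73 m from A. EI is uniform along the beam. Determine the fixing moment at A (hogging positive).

M_A = 34.9 kN·m

Take the reaction at B as the redundant and release it; the primary structure is a cantilever fixed at A.
Deflection at B on the released cantilever, summing each load's contribution:
  point load 106 at a = 1.64: Pa²(3L − a)/(6EI) = 506.5/EI
  clockwise couple 146 at a = 2.73: M₀a(2L − a)/(2EI) = 1090/EI
  δ_0 = 1597/EI
Flexibility coefficient — unit upward force at B: δ_{BB} = L³/(3EI) = 22.97/EI.
Compatibility at B: δ_0 − R_B·δ_{BB} = 0, so R_B = 1597/22.97 = 69.5 kN.
Moment equilibrium about A: M_A = Σ(load moments about A) − R_B·L = 319.8 − 69.5×4.1 = 34.9 kN·m.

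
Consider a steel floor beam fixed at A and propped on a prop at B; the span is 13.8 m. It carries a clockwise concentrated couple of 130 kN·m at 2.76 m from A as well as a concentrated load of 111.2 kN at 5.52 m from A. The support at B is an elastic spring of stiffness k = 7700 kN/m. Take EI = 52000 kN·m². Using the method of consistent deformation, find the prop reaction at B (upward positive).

R_B = 28 kN

Remove the prop at B; the released (primary) structure is a cantilever built in at A.
Primary-structure tip deflection at B by superposition:
  clockwise couple 130 at a = 2.76: M₀a(2L − a)/(2EI) = 4456/EI
  point load 111.2 at a = 5.52: Pa²(3L − a)/(6EI) = 20262/EI
  δ_0 = 24718/EI
Flexibility coefficient — unit upward force at B: δ_{BB} = L³/(3EI) = 876/EI.
With EI = 52000 kN·m²: δ_0 = 0.47535 m and δ_{BB} = 0.016847 m/kN.
Compatibility — the spring shortens by R_B/k under the reaction it provides: δ_0 − R_B·δ_{BB} = R_B/k. With 1/k = 0.00013 m/kN, R_B = δ_0 / (δ_{BB} + 1/k) = 0.47535 / (0.016847 + 0.00013) = 28 kN.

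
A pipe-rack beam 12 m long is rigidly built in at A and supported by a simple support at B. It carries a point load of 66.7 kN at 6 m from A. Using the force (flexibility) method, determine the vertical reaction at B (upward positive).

Remove the prop at B; the released (primary) structure is a cantilever built in at A.
Free-end deflection of the primary structure under the applied loading (downward +):
  point load 66.7 at a = 6: Pa²(3L − a)/(6EI) = 12006/EI
Tip deflection under a unit load at B: L³/(3EI) = 576/EI.
Compatibility at B: δ_0 − R_B·δ_{BB} = 0, so R_B = 12006/576 = 20.84 kN.

R_B = 20.84 kN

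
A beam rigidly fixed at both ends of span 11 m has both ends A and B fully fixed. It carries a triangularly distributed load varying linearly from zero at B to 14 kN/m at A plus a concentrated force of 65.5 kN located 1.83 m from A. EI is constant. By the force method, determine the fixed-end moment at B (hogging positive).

M_B = 73.09 kN·m

Take the two fixed-end moments M_A, M_B as redundants; the released structure is the simple span AB.
End rotations of the released simple span under the applied load (×1/EI):
  at A: triangular load, peak 14: w₀L³/(45EI) = 414.1/EI
  at B: triangular load, peak 14: 7w₀L³/(360EI) = 362.3/EI
  at A: point load 65.5 at a = 1.83: Pab(L + b)/(6LEI) = 335.9/EI
  at B: point load 65.5 at a = 1.83: Pab(L + a)/(6LEI) = 213.7/EI
  θ_A0 = 750/EI,  θ_B0 = 576/EI
Flexibility coefficients: a unit moment at one end gives L/(3EI) there and L/(6EI) at the far end, so f₁₁ = f₂₂ = 3.667/EI and f₁₂ = f₂₁ = 1.833/EI.
Compatibility — zero rotation at each built-in end:
  3.667 M_A + 1.833 M_B = 750
  1.833 M_A + 3.667 M_B = 576
Solving the pair gives M_A = 168 kN·m and M_B = 73.09 kN·m (hogging).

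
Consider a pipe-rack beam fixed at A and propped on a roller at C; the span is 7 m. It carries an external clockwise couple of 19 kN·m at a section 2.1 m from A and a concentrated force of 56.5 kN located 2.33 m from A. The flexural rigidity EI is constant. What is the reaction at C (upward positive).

R_C = 10.42 kN

Choose R_C as the redundant. The primary structure is the cantilever fixed at A.
Downward deflection at the released point C due to the loads:
  clockwise couple 19 at a = 2.1: M₀a(2L − a)/(2EI) = 237.4/EI
  point load 56.5 at a = 2.33: Pa²(3L − a)/(6EI) = 954.5/EI
  δ_0 = 1192/EI
Tip deflection under a unit load at C: L³/(3EI) = 114.3/EI.
The prop prevents deflection at C: R_C = δ_0/δ_{CC} = 1192/114.3 = 10.42 kN.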